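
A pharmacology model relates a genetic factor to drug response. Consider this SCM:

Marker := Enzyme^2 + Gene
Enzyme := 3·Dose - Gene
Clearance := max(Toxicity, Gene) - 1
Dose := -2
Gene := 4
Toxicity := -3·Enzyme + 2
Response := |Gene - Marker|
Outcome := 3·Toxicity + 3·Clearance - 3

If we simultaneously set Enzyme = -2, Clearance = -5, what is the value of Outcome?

Under do(Enzyme = -2, Clearance = -5), each intervened variable's structural equation is replaced by its fixed value.
Toxicity = -3·Enzyme + 2  [with Enzyme=-2]  = 8
Outcome = 3·Toxicity + 3·Clearance - 3  [with Toxicity=8, Clearance=-5]  = 6

6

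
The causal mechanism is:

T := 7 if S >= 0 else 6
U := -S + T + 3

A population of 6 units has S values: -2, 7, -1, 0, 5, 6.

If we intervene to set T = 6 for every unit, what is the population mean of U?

6.5

Every unit gets T=6 under the intervention. U values become 11, 2, 10, 9, 4, 3; E[U|do(T=6)] = 6.5.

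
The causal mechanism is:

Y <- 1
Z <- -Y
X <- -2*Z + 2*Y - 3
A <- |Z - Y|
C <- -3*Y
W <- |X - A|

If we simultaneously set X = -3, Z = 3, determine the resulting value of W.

5

Setting X = -3, Z = 3 by intervention discards those variables' equations.
A = |Z - Y|  [with Z=3, Y=1]  = 2
W = |X - A|  [with X=-3, A=2]  = 5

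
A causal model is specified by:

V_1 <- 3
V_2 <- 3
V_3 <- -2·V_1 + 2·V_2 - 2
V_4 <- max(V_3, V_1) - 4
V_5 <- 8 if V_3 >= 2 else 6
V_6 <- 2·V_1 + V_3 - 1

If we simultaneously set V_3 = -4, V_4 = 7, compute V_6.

1

Setting V_3 = -4, V_4 = 7 by intervention discards those variables' equations.
V_6 = 2·V_1 + V_3 - 1  [with V_1=3, V_3=-4]  = 1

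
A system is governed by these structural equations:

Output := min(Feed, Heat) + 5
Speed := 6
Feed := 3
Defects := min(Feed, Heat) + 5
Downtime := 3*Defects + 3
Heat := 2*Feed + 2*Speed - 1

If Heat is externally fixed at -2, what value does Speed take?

6

Under do(Heat=-2), the mechanism Heat := 2*Feed + 2*Speed - 1 is discarded; Heat is fixed at -2.
Speed is not downstream of the intervention, so its value is determined by the original equations.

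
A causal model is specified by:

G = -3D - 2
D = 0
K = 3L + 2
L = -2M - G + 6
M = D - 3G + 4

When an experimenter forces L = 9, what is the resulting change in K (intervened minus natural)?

Intervening sets L = 9 and removes its equation (L = -2M - G + 6).
K = 3L + 2  [with L=9]  = 29
Without intervention: G = -3D - 2  [with D=0]  = -2; M = D - 3G + 4  [with D=0, G=-2]  = 10; L = -2M - G + 6  [with M=10, G=-2]  = -12; K = 3L + 2  [with L=-12]  = -34.
Change = 29 − (-34) = 63.

63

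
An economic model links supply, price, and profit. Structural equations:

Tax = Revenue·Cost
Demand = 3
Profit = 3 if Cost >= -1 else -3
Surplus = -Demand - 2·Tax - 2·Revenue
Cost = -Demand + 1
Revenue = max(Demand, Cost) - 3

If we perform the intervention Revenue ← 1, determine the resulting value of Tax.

-2

The intervention breaks the incoming arrows to Revenue: Revenue = max(Demand, Cost) - 3 no longer applies, and Revenue = 1.
Cost = -Demand + 1  [with Demand=3]  = -2
Tax = Revenue·Cost  [with Revenue=1, Cost=-2]  = -2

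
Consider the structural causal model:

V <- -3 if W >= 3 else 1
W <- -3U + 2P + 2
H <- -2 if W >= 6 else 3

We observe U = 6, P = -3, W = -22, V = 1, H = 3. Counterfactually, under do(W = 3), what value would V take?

The intervention breaks the incoming arrows to W: W <- -3U + 2P + 2 no longer applies, and W = 3.
V = -3 if W >= 3 else 1  [with W=3]  = -3

-3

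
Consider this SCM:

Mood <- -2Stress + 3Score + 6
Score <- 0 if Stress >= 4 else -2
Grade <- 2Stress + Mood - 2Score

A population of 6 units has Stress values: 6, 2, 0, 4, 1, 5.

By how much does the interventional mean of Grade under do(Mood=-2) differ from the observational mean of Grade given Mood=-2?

do(Mood=-2) breaks Mood's dependence on Stress. With Mood=-2 fixed, Grade across the units is 10, 6, 2, 6, 4, 8, mean 6.
Observing Mood=-2 restricts to units where Mood's equation naturally yields -2: Stress ∈ {4, 1}. In that subpopulation Grade = 6, 4, mean 5.
Difference = 6 − 5 = 1.

1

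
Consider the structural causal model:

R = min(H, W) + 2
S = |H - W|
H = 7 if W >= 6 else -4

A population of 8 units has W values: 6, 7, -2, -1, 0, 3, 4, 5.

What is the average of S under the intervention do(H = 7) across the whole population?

4.25

Under do(H=7), H's equation is replaced by H=7 for every unit. Per-unit S: 1, 0, 9, 8, 7, 4, 3, 2. Mean = 4.25.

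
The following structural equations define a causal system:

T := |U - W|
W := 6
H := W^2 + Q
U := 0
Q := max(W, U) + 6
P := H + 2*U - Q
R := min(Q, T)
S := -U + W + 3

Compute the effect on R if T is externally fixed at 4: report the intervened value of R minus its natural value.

do(T=4) replaces the equation T := |U - W| with the constant T = 4.
Q = max(W, U) + 6  [with W=6, U=0]  = 12
R = min(Q, T)  [with Q=12, T=4]  = 4
Without intervention: Q = max(W, U) + 6  [with W=6, U=0]  = 12; T = |U - W|  [with U=0, W=6]  = 6; R = min(Q, T)  [with Q=12, T=6]  = 6.
Change = 4 − 6 = -2.

-2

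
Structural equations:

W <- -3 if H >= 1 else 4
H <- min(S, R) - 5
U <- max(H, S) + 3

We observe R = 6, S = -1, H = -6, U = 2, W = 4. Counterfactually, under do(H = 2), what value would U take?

5

The intervention breaks the incoming arrows to H: H <- min(S, R) - 5 no longer applies, and H = 2.
U = max(H, S) + 3  [with H=2, S=-1]  = 5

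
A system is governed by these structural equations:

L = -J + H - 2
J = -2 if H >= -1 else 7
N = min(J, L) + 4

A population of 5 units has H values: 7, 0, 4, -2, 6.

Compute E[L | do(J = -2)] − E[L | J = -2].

-1.25

do(J=-2) breaks J's dependence on H. With J=-2 fixed, L across the units is 7, 0, 4, -2, 6, mean 3.
Conditioning on J=-2 selects the 4 unit(s) with H ∈ {7, 0, 4, 6}. Their L values: 7, 0, 4, 6. Mean = 4.25.
Difference = 3 − 4.25 = -1.25.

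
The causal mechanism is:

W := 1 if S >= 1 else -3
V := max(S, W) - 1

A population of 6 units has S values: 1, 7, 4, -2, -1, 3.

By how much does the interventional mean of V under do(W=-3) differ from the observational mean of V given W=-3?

do(W=-3) breaks W's dependence on S. With W=-3 fixed, V across the units is 0, 6, 3, -3, -2, 2, mean 1.
Conditioning on W=-3 selects the 2 unit(s) with S ∈ {-2, -1}. Their V values: -3, -2. Mean = -2.5.
Difference = 1 − (-2.5) = 3.5.

3.5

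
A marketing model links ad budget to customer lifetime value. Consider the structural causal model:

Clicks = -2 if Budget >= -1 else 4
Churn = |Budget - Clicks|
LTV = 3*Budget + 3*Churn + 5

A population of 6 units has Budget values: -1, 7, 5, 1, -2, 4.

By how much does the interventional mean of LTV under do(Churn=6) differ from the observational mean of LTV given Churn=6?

4

Under do(Churn=6), Churn's equation is replaced by Churn=6 for every unit. Per-unit LTV: 20, 44, 38, 26, 17, 35. Mean = 30.
Observing Churn=6 restricts to units where Churn's equation naturally yields 6: Budget ∈ {-2, 4}. In that subpopulation LTV = 17, 35, mean 26.
Difference = 30 − 26 = 4.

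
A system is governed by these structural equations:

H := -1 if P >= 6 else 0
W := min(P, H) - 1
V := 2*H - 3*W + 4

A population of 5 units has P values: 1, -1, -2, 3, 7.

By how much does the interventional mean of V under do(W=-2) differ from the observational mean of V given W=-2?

0.6

Every unit gets W=-2 under the intervention. V values become 10, 10, 10, 10, 8; E[V|do(W=-2)] = 9.6.
Conditioning on W=-2 selects the 2 unit(s) with P ∈ {-1, 7}. Their V values: 10, 8. Mean = 9.
Difference = 9.6 − 9 = 0.6.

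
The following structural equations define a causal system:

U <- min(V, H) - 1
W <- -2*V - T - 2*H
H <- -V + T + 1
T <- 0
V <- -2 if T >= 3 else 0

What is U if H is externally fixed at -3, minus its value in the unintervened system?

-3

do(H=-3) replaces the equation H <- -V + T + 1 with the constant H = -3.
V = -2 if T >= 3 else 0  [with T=0]  = 0
U = min(V, H) - 1  [with V=0, H=-3]  = -4
Without intervention: V = -2 if T >= 3 else 0  [with T=0]  = 0; H = -V + T + 1  [with V=0, T=0]  = 1; U = min(V, H) - 1  [with V=0, H=1]  = -1.
Change = -4 − (-1) = -3.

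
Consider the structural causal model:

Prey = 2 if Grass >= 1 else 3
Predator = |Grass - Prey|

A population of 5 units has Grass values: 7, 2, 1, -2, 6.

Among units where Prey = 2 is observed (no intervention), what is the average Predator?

E[Predator|Prey=2] averages over only the 4 units with Prey=2 (Grass = 7, 2, 1, 6): Predator = 5, 0, 1, 4, mean 2.5.

2.5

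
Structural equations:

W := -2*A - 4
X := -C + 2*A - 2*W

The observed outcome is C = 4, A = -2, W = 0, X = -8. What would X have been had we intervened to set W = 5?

-18

The intervention breaks the incoming arrows to W: W := -2*A - 4 no longer applies, and W = 5.
X = -C + 2*A - 2*W  [with C=4, A=-2, W=5]  = -18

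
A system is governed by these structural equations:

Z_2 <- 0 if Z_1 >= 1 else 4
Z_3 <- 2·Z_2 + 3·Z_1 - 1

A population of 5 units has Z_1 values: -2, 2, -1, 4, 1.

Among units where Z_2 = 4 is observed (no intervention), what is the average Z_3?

E[Z_3|Z_2=4] averages over only the 2 units with Z_2=4 (Z_1 = -2, -1): Z_3 = 1, 4, mean 2.5.

2.5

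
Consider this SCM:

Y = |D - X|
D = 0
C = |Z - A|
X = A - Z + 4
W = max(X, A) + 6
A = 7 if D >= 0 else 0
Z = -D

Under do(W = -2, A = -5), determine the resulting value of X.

-1

Under do(W = -2, A = -5), each intervened variable's structural equation is replaced by its fixed value.
Z = -D  [with D=0]  = 0
X = A - Z + 4  [with A=-5, Z=0]  = -1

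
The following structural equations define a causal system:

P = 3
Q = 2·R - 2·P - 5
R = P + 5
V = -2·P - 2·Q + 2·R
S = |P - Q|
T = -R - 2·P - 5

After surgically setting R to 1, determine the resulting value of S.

12

Under do(R=1), the mechanism R = P + 5 is discarded; R is fixed at 1.
Q = 2·R - 2·P - 5  [with R=1, P=3]  = -9
S = |P - Q|  [with P=3, Q=-9]  = 12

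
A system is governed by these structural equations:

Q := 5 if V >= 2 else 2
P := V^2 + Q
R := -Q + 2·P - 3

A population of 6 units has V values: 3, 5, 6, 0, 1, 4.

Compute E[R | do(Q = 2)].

28

The intervention sets Q=2 in all 6 units regardless of V. Recomputing R per unit gives 17, 49, 71, -1, 1, 31; average 28.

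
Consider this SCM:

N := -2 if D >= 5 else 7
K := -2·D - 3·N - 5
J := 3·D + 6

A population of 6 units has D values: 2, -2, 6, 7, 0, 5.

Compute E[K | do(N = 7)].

do(N=7) breaks N's dependence on D. With N=7 fixed, K across the units is -30, -22, -38, -40, -26, -36, mean -32.

-32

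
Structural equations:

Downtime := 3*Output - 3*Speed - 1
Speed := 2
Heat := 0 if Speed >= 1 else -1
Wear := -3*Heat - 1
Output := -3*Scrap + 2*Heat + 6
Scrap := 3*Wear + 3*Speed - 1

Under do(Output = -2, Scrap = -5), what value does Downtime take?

Setting Output = -2, Scrap = -5 by intervention discards those variables' equations.
Downtime = 3*Output - 3*Speed - 1  [with Output=-2, Speed=2]  = -13

-13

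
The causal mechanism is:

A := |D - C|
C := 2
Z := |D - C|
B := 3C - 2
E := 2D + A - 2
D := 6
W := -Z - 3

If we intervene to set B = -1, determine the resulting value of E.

Intervening sets B = -1 and removes its equation (B := 3C - 2).
Since E is not a descendant of the intervened variable, it is unaffected.
A = |D - C|  [with D=6, C=2]  = 4
E = 2D + A - 2  [with D=6, A=4]  = 14

14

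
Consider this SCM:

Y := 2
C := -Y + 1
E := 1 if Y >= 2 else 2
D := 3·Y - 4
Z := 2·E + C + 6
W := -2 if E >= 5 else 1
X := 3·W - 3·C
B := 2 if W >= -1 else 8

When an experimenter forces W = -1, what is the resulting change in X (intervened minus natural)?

-6

Intervening sets W = -1 and removes its equation (W := -2 if E >= 5 else 1).
C = -Y + 1  [with Y=2]  = -1
X = 3·W - 3·C  [with W=-1, C=-1]  = 0
Without intervention: C = -Y + 1  [with Y=2]  = -1; E = 1 if Y >= 2 else 2  [with Y=2]  = 1; W = -2 if E >= 5 else 1  [with E=1]  = 1; X = 3·W - 3·C  [with W=1, C=-1]  = 6.
Change = 0 − 6 = -6.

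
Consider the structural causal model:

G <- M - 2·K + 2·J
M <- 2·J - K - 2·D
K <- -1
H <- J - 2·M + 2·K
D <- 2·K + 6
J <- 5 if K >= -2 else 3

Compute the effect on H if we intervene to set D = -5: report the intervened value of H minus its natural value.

do(D=-5) replaces the equation D <- 2·K + 6 with the constant D = -5.
J = 5 if K >= -2 else 3  [with K=-1]  = 5
M = 2·J - K - 2·D  [with J=5, K=-1, D=-5]  = 21
H = J - 2·M + 2·K  [with J=5, M=21, K=-1]  = -39
Without intervention: J = 5 if K >= -2 else 3  [with K=-1]  = 5; D = 2·K + 6  [with K=-1]  = 4; M = 2·J - K - 2·D  [with J=5, K=-1, D=4]  = 3; H = J - 2·M + 2·K  [with J=5, M=3, K=-1]  = -3.
Change = -39 − (-3) = -36.

-36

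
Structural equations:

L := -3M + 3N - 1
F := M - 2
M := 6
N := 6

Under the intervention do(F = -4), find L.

The intervention breaks the incoming arrows to F: F := M - 2 no longer applies, and F = -4.
L is not downstream of the intervention, so its value is determined by the original equations.
L = -3M + 3N - 1  [with M=6, N=6]  = -1

-1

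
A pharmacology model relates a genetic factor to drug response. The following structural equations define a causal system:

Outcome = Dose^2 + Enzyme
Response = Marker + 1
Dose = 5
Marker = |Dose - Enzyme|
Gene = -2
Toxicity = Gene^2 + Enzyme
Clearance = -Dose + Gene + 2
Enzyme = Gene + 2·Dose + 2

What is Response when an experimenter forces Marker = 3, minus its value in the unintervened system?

Intervening sets Marker = 3 and removes its equation (Marker = |Dose - Enzyme|).
Response = Marker + 1  [with Marker=3]  = 4
Without intervention: Enzyme = Gene + 2·Dose + 2  [with Gene=-2, Dose=5]  = 10; Marker = |Dose - Enzyme|  [with Dose=5, Enzyme=10]  = 5; Response = Marker + 1  [with Marker=5]  = 6.
Change = 4 − 6 = -2.

-2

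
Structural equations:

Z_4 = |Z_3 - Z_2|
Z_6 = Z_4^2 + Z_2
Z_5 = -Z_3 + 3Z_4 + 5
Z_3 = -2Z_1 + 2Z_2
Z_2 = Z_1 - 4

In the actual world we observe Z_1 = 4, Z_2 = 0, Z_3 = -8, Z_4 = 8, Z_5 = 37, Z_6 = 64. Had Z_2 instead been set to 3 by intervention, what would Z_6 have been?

28

Under do(Z_2=3), the mechanism Z_2 = Z_1 - 4 is discarded; Z_2 is fixed at 3.
Z_3 = -2Z_1 + 2Z_2  [with Z_1=4, Z_2=3]  = -2
Z_4 = |Z_3 - Z_2|  [with Z_3=-2, Z_2=3]  = 5
Z_6 = Z_4^2 + Z_2  [with Z_4=5, Z_2=3]  = 28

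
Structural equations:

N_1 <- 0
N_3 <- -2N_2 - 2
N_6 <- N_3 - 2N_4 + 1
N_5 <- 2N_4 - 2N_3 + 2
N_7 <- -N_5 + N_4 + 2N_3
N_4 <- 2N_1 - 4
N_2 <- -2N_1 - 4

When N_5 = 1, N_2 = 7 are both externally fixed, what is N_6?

-7

The joint intervention fixes N_5 = 1, N_2 = 7, removing each variable's own equation.
N_3 = -2N_2 - 2  [with N_2=7]  = -16
N_4 = 2N_1 - 4  [with N_1=0]  = -4
N_6 = N_3 - 2N_4 + 1  [with N_3=-16, N_4=-4]  = -7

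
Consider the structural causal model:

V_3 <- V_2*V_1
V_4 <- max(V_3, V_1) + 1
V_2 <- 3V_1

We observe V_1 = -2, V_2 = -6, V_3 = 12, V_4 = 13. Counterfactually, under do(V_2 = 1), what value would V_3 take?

The intervention breaks the incoming arrows to V_2: V_2 <- 3V_1 no longer applies, and V_2 = 1.
V_3 = V_2*V_1  [with V_2=1, V_1=-2]  = -2

-2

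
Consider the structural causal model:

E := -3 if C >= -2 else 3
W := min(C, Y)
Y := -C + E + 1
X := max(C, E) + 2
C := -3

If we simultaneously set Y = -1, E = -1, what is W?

The joint intervention fixes Y = -1, E = -1, removing each variable's own equation.
W = min(C, Y)  [with C=-3, Y=-1]  = -3

-3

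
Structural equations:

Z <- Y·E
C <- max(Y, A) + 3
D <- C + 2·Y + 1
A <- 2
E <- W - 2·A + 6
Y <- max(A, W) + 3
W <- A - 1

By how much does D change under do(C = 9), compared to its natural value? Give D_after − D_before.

1

The intervention breaks the incoming arrows to C: C <- max(Y, A) + 3 no longer applies, and C = 9.
W = A - 1  [with A=2]  = 1
Y = max(A, W) + 3  [with A=2, W=1]  = 5
D = C + 2·Y + 1  [with C=9, Y=5]  = 20
Without intervention: W = A - 1  [with A=2]  = 1; Y = max(A, W) + 3  [with A=2, W=1]  = 5; C = max(Y, A) + 3  [with Y=5, A=2]  = 8; D = C + 2·Y + 1  [with C=8, Y=5]  = 19.
Change = 20 − 19 = 1.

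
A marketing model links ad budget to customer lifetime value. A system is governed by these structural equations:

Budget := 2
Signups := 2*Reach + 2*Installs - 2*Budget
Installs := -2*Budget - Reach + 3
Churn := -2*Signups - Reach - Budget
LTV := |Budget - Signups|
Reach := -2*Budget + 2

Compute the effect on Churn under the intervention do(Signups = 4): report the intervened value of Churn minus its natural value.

-20

Intervening sets Signups = 4 and removes its equation (Signups := 2*Reach + 2*Installs - 2*Budget).
Reach = -2*Budget + 2  [with Budget=2]  = -2
Churn = -2*Signups - Reach - Budget  [with Signups=4, Reach=-2, Budget=2]  = -8
Without intervention: Reach = -2*Budget + 2  [with Budget=2]  = -2; Installs = -2*Budget - Reach + 3  [with Budget=2, Reach=-2]  = 1; Signups = 2*Reach + 2*Installs - 2*Budget  [with Reach=-2, Installs=1, Budget=2]  = -6; Churn = -2*Signups - Reach - Budget  [with Signups=-6, Reach=-2, Budget=2]  = 12.
Change = -8 − 12 = -20.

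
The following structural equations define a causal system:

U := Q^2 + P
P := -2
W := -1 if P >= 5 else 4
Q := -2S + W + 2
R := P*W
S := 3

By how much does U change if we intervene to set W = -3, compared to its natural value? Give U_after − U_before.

49

The intervention breaks the incoming arrows to W: W := -1 if P >= 5 else 4 no longer applies, and W = -3.
Q = -2S + W + 2  [with S=3, W=-3]  = -7
U = Q^2 + P  [with Q=-7, P=-2]  = 47
Without intervention: W = -1 if P >= 5 else 4  [with P=-2]  = 4; Q = -2S + W + 2  [with S=3, W=4]  = 0; U = Q^2 + P  [with Q=0, P=-2]  = -2.
Change = 47 − (-2) = 49.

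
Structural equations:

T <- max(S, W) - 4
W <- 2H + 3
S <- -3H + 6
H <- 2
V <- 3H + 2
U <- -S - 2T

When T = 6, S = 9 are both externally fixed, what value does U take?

The joint intervention fixes T = 6, S = 9, removing each variable's own equation.
U = -S - 2T  [with S=9, T=6]  = -21

-21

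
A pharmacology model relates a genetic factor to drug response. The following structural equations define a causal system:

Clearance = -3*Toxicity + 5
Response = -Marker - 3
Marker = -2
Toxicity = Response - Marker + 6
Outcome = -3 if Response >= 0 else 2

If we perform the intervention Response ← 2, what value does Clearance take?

-25

Under do(Response=2), the mechanism Response = -Marker - 3 is discarded; Response is fixed at 2.
Toxicity = Response - Marker + 6  [with Response=2, Marker=-2]  = 10
Clearance = -3*Toxicity + 5  [with Toxicity=10]  = -25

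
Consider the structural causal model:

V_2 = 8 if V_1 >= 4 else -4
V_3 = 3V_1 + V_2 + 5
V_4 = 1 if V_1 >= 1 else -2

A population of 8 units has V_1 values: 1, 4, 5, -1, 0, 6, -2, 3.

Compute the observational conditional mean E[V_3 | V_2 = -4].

1.6

E[V_3|V_2=-4] averages over only the 5 units with V_2=-4 (V_1 = 1, -1, 0, -2, 3): V_3 = 4, -2, 1, -5, 10, mean 1.6.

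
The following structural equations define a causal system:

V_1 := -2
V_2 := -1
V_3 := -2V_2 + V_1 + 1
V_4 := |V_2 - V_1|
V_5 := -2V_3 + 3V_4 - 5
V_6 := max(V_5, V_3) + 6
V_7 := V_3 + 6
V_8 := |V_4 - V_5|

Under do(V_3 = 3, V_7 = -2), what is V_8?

9

Under do(V_3 = 3, V_7 = -2), each intervened variable's structural equation is replaced by its fixed value.
V_4 = |V_2 - V_1|  [with V_2=-1, V_1=-2]  = 1
V_5 = -2V_3 + 3V_4 - 5  [with V_3=3, V_4=1]  = -8
V_8 = |V_4 - V_5|  [with V_4=1, V_5=-8]  = 9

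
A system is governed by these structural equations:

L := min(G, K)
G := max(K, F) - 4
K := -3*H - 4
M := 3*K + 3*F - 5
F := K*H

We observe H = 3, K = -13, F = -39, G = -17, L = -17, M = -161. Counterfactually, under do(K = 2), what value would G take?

2

Under do(K=2), the mechanism K := -3*H - 4 is discarded; K is fixed at 2.
F = K*H  [with K=2, H=3]  = 6
G = max(K, F) - 4  [with K=2, F=6]  = 2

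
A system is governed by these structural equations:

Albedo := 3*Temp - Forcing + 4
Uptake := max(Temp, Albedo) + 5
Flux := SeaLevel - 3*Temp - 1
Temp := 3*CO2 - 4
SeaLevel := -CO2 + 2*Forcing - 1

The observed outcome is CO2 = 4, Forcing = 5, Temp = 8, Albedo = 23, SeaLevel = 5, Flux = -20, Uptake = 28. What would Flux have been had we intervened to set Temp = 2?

The intervention breaks the incoming arrows to Temp: Temp := 3*CO2 - 4 no longer applies, and Temp = 2.
SeaLevel = -CO2 + 2*Forcing - 1  [with CO2=4, Forcing=5]  = 5
Flux = SeaLevel - 3*Temp - 1  [with SeaLevel=5, Temp=2]  = -2

-2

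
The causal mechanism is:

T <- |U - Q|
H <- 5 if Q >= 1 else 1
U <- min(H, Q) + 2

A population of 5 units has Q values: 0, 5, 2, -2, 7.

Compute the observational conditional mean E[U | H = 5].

Observing H=5 restricts to units where H's equation naturally yields 5: Q ∈ {5, 2, 7}. In that subpopulation U = 7, 4, 7, mean 6.

6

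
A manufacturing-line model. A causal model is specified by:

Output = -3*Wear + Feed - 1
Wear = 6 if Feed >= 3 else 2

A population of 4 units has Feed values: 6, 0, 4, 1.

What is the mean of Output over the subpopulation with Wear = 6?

-14

E[Output|Wear=6] averages over only the 2 units with Wear=6 (Feed = 6, 4): Output = -13, -15, mean -14.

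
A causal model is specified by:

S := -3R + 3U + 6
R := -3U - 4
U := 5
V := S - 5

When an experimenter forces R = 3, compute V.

7

Under do(R=3), the mechanism R := -3U - 4 is discarded; R is fixed at 3.
S = -3R + 3U + 6  [with R=3, U=5]  = 12
V = S - 5  [with S=12]  = 7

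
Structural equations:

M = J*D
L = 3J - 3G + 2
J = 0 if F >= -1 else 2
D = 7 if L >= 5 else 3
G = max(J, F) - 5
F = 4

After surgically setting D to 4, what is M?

The intervention breaks the incoming arrows to D: D = 7 if L >= 5 else 3 no longer applies, and D = 4.
J = 0 if F >= -1 else 2  [with F=4]  = 0
M = J*D  [with J=0, D=4]  = 0

0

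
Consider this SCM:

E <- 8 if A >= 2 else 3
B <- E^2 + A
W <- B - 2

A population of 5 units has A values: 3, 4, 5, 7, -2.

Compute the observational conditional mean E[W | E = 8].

Conditioning on E=8 selects the 4 unit(s) with A ∈ {3, 4, 5, 7}. Their W values: 65, 66, 67, 69. Mean = 66.75.

66.75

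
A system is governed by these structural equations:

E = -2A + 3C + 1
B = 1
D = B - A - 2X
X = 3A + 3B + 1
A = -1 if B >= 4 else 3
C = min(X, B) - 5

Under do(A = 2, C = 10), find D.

The joint intervention fixes A = 2, C = 10, removing each variable's own equation.
X = 3A + 3B + 1  [with A=2, B=1]  = 10
D = B - A - 2X  [with B=1, A=2, X=10]  = -21

-21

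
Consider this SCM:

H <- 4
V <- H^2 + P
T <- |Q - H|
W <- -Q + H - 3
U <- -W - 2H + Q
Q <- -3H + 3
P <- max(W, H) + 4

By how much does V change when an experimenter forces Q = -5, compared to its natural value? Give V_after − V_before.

-4

Under do(Q=-5), the mechanism Q <- -3H + 3 is discarded; Q is fixed at -5.
W = -Q + H - 3  [with Q=-5, H=4]  = 6
P = max(W, H) + 4  [with W=6, H=4]  = 10
V = H^2 + P  [with H=4, P=10]  = 26
Without intervention: Q = -3H + 3  [with H=4]  = -9; W = -Q + H - 3  [with Q=-9, H=4]  = 10; P = max(W, H) + 4  [with W=10, H=4]  = 14; V = H^2 + P  [with H=4, P=14]  = 30.
Change = 26 − 30 = -4.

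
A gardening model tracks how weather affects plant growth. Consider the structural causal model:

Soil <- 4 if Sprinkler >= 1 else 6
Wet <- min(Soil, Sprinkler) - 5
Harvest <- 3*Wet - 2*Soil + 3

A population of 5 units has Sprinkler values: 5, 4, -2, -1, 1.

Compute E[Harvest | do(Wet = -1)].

-9.6

Every unit gets Wet=-1 under the intervention. Harvest values become -8, -8, -12, -12, -8; E[Harvest|do(Wet=-1)] = -9.6.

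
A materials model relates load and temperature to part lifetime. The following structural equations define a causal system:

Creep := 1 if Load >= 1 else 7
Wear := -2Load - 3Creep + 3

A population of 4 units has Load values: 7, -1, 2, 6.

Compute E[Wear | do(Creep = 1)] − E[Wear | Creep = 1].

Under do(Creep=1), Creep's equation is replaced by Creep=1 for every unit. Per-unit Wear: -14, 2, -4, -12. Mean = -7.
Conditioning on Creep=1 selects the 3 unit(s) with Load ∈ {7, 2, 6}. Their Wear values: -14, -4, -12. Mean = -10.
Difference = -7 − (-10) = 3.

3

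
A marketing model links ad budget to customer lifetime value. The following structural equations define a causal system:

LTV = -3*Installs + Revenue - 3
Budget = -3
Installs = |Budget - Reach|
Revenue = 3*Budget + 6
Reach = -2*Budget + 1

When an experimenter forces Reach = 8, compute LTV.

do(Reach=8) replaces the equation Reach = -2*Budget + 1 with the constant Reach = 8.
Installs = |Budget - Reach|  [with Budget=-3, Reach=8]  = 11
Revenue = 3*Budget + 6  [with Budget=-3]  = -3
LTV = -3*Installs + Revenue - 3  [with Installs=11, Revenue=-3]  = -39

-39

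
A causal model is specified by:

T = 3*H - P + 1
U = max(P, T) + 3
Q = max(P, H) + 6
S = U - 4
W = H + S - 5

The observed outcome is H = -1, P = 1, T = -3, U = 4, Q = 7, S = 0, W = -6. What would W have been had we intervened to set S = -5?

-11

Intervening sets S = -5 and removes its equation (S = U - 4).
W = H + S - 5  [with H=-1, S=-5]  = -11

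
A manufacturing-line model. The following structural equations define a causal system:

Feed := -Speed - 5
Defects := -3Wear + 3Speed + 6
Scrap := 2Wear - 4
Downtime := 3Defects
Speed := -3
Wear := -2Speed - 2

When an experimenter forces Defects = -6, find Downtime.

-18

Under do(Defects=-6), the mechanism Defects := -3Wear + 3Speed + 6 is discarded; Defects is fixed at -6.
Downtime = 3Defects  [with Defects=-6]  = -18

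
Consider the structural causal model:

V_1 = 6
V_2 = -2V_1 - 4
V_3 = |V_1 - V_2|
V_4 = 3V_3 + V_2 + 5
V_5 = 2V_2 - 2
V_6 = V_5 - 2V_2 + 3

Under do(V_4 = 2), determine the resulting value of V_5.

Intervening sets V_4 = 2 and removes its equation (V_4 = 3V_3 + V_2 + 5).
No directed path runs from V_4 to V_5, so V_5 keeps its natural value.
V_2 = -2V_1 - 4  [with V_1=6]  = -16
V_5 = 2V_2 - 2  [with V_2=-16]  = -34

-34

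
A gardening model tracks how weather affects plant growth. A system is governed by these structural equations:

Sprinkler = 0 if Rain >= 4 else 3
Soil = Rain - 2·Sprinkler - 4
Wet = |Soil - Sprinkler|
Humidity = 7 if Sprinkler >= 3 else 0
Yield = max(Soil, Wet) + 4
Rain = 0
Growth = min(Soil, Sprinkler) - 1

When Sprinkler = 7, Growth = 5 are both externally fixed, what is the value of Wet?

25

The joint intervention fixes Sprinkler = 7, Growth = 5, removing each variable's own equation.
Soil = Rain - 2·Sprinkler - 4  [with Rain=0, Sprinkler=7]  = -18
Wet = |Soil - Sprinkler|  [with Soil=-18, Sprinkler=7]  = 25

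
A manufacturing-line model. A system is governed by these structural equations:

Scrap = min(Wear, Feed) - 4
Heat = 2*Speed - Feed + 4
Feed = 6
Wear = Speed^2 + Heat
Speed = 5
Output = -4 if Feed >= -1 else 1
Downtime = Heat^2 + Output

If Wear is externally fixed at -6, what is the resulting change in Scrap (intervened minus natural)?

Intervening sets Wear = -6 and removes its equation (Wear = Speed^2 + Heat).
Scrap = min(Wear, Feed) - 4  [with Wear=-6, Feed=6]  = -10
Without intervention: Heat = 2*Speed - Feed + 4  [with Speed=5, Feed=6]  = 8; Wear = Speed^2 + Heat  [with Speed=5, Heat=8]  = 33; Scrap = min(Wear, Feed) - 4  [with Wear=33, Feed=6]  = 2.
Change = -10 − 2 = -12.

-12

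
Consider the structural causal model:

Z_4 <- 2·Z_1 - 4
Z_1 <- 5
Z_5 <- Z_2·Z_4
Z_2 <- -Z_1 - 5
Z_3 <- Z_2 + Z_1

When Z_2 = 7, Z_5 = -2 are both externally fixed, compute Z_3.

Under do(Z_2 = 7, Z_5 = -2), each intervened variable's structural equation is replaced by its fixed value.
Z_3 = Z_2 + Z_1  [with Z_2=7, Z_1=5]  = 12

12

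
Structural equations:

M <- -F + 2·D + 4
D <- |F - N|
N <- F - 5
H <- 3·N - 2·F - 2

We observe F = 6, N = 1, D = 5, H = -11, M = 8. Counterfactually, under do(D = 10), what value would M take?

18

do(D=10) replaces the equation D <- |F - N| with the constant D = 10.
M = -F + 2·D + 4  [with F=6, D=10]  = 18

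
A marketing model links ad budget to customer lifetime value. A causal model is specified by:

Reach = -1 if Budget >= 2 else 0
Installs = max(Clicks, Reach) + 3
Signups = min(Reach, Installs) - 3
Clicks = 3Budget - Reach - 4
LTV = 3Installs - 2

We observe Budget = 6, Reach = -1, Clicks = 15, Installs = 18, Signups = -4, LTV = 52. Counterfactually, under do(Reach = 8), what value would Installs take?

11

Under do(Reach=8), the mechanism Reach = -1 if Budget >= 2 else 0 is discarded; Reach is fixed at 8.
Clicks = 3Budget - Reach - 4  [with Budget=6, Reach=8]  = 6
Installs = max(Clicks, Reach) + 3  [with Clicks=6, Reach=8]  = 11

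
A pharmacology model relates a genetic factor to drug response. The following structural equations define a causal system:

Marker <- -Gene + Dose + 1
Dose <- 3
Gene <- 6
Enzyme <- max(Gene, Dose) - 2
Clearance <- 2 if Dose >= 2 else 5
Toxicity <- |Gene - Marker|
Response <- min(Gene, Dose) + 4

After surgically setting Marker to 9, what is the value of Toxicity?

Under do(Marker=9), the mechanism Marker <- -Gene + Dose + 1 is discarded; Marker is fixed at 9.
Toxicity = |Gene - Marker|  [with Gene=6, Marker=9]  = 3

3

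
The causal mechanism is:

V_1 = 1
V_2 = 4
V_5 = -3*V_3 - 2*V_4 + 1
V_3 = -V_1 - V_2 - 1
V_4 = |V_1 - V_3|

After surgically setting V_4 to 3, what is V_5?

13

Intervening sets V_4 = 3 and removes its equation (V_4 = |V_1 - V_3|).
V_3 = -V_1 - V_2 - 1  [with V_1=1, V_2=4]  = -6
V_5 = -3*V_3 - 2*V_4 + 1  [with V_3=-6, V_4=3]  = 13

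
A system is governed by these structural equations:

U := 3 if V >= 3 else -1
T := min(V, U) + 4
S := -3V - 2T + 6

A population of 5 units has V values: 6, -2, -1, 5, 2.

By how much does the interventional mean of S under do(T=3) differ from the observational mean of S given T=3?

The intervention sets T=3 in all 5 units regardless of V. Recomputing S per unit gives -18, 6, 3, -15, -6; average -6.
E[S|T=3] averages over only the 2 units with T=3 (V = -1, 2): S = 3, -6, mean -1.5.
Difference = -6 − (-1.5) = -4.5.

-4.5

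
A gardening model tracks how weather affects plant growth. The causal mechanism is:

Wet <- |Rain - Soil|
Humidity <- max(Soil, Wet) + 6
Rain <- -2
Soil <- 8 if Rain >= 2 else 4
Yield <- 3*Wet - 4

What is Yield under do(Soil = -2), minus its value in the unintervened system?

-18

do(Soil=-2) replaces the equation Soil <- 8 if Rain >= 2 else 4 with the constant Soil = -2.
Wet = |Rain - Soil|  [with Rain=-2, Soil=-2]  = 0
Yield = 3*Wet - 4  [with Wet=0]  = -4
Without intervention: Soil = 8 if Rain >= 2 else 4  [with Rain=-2]  = 4; Wet = |Rain - Soil|  [with Rain=-2, Soil=4]  = 6; Yield = 3*Wet - 4  [with Wet=6]  = 14.
Change = -4 − 14 = -18.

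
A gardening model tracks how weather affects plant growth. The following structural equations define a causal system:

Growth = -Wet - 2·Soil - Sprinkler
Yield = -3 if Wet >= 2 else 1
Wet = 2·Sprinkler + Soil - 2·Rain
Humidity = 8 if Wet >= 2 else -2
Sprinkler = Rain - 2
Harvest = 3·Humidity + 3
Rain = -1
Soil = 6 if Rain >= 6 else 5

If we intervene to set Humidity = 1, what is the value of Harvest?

6

Intervening sets Humidity = 1 and removes its equation (Humidity = 8 if Wet >= 2 else -2).
Harvest = 3·Humidity + 3  [with Humidity=1]  = 6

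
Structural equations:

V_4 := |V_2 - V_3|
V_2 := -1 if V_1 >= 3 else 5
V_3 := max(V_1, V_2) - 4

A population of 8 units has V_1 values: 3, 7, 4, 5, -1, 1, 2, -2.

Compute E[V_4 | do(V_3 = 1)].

3

Under do(V_3=1), V_3's equation is replaced by V_3=1 for every unit. Per-unit V_4: 2, 2, 2, 2, 4, 4, 4, 4. Mean = 3.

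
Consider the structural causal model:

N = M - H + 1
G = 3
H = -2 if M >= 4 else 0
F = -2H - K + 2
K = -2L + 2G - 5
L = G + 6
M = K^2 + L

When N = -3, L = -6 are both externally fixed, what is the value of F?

Setting N = -3, L = -6 by intervention discards those variables' equations.
K = -2L + 2G - 5  [with L=-6, G=3]  = 13
M = K^2 + L  [with K=13, L=-6]  = 163
H = -2 if M >= 4 else 0  [with M=163]  = -2
F = -2H - K + 2  [with H=-2, K=13]  = -7

-7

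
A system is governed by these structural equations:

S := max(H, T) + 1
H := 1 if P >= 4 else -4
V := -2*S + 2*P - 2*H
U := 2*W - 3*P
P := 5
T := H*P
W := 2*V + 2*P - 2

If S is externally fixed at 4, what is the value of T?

Under do(S=4), the mechanism S := max(H, T) + 1 is discarded; S is fixed at 4.
Since T is not a descendant of the intervened variable, it is unaffected.
H = 1 if P >= 4 else -4  [with P=5]  = 1
T = H*P  [with H=1, P=5]  = 5

5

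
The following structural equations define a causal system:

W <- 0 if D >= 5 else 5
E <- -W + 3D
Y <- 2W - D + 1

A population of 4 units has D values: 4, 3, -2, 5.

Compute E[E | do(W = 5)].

2.5

Under do(W=5), W's equation is replaced by W=5 for every unit. Per-unit E: 7, 4, -11, 10. Mean = 2.5.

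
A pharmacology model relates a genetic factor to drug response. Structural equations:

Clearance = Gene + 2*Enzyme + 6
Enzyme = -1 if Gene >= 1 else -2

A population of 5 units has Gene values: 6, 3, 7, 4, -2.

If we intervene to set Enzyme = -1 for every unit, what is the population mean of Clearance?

7.6

do(Enzyme=-1) breaks Enzyme's dependence on Gene. With Enzyme=-1 fixed, Clearance across the units is 10, 7, 11, 8, 2, mean 7.6.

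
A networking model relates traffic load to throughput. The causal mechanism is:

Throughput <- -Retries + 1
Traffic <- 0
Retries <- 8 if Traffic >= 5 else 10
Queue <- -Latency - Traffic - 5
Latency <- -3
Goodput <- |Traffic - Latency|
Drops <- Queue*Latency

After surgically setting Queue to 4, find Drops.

The intervention breaks the incoming arrows to Queue: Queue <- -Latency - Traffic - 5 no longer applies, and Queue = 4.
Drops = Queue*Latency  [with Queue=4, Latency=-3]  = -12

-12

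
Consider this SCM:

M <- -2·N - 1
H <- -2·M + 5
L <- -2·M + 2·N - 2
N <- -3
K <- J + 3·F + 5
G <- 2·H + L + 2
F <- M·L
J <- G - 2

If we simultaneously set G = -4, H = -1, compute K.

Under do(G = -4, H = -1), each intervened variable's structural equation is replaced by its fixed value.
M = -2·N - 1  [with N=-3]  = 5
L = -2·M + 2·N - 2  [with M=5, N=-3]  = -18
F = M·L  [with M=5, L=-18]  = -90
J = G - 2  [with G=-4]  = -6
K = J + 3·F + 5  [with J=-6, F=-90]  = -271

-271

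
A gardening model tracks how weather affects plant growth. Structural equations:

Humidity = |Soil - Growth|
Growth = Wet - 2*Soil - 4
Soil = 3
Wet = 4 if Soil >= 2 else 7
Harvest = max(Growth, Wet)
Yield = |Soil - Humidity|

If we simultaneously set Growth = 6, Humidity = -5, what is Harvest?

Setting Growth = 6, Humidity = -5 by intervention discards those variables' equations.
Wet = 4 if Soil >= 2 else 7  [with Soil=3]  = 4
Harvest = max(Growth, Wet)  [with Growth=6, Wet=4]  = 6

6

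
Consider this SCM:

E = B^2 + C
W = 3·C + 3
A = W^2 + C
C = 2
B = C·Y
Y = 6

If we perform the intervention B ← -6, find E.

The intervention breaks the incoming arrows to B: B = C·Y no longer applies, and B = -6.
E = B^2 + C  [with B=-6, C=2]  = 38

38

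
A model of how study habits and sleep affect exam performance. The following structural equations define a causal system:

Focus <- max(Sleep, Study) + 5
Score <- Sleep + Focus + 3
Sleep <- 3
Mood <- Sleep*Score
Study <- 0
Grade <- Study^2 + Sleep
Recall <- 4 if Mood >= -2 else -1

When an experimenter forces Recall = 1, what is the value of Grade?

3

Intervening sets Recall = 1 and removes its equation (Recall <- 4 if Mood >= -2 else -1).
No directed path runs from Recall to Grade, so Grade keeps its natural value.
Grade = Study^2 + Sleep  [with Study=0, Sleep=3]  = 3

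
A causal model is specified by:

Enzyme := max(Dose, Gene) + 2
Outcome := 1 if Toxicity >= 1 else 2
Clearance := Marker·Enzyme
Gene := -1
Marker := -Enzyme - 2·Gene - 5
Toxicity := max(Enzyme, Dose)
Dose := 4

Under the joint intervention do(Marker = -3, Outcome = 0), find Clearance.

-18

The joint intervention fixes Marker = -3, Outcome = 0, removing each variable's own equation.
Enzyme = max(Dose, Gene) + 2  [with Dose=4, Gene=-1]  = 6
Clearance = Marker·Enzyme  [with Marker=-3, Enzyme=6]  = -18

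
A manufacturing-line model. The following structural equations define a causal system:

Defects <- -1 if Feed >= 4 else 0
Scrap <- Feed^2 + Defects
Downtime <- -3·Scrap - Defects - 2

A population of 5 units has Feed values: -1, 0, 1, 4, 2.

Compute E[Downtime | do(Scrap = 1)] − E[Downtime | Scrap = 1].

0.2

do(Scrap=1) breaks Scrap's dependence on Feed. With Scrap=1 fixed, Downtime across the units is -5, -5, -5, -4, -5, mean -4.8.
Observing Scrap=1 restricts to units where Scrap's equation naturally yields 1: Feed ∈ {-1, 1}. In that subpopulation Downtime = -5, -5, mean -5.
Difference = -4.8 − (-5) = 0.2.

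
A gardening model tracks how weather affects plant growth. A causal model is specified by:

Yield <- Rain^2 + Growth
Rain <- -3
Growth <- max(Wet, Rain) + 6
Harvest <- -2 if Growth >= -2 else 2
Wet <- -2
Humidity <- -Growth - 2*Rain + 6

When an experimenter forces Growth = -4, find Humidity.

16

The intervention breaks the incoming arrows to Growth: Growth <- max(Wet, Rain) + 6 no longer applies, and Growth = -4.
Humidity = -Growth - 2*Rain + 6  [with Growth=-4, Rain=-3]  = 16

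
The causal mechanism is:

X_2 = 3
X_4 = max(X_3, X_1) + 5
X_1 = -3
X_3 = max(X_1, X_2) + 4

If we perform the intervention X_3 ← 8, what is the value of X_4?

The intervention breaks the incoming arrows to X_3: X_3 = max(X_1, X_2) + 4 no longer applies, and X_3 = 8.
X_4 = max(X_3, X_1) + 5  [with X_3=8, X_1=-3]  = 13

13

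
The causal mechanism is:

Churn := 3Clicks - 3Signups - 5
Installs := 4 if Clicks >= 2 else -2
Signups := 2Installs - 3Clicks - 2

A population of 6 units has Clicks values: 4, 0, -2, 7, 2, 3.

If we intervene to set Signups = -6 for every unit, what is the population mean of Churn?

Under do(Signups=-6), Signups's equation is replaced by Signups=-6 for every unit. Per-unit Churn: 25, 13, 7, 34, 19, 22. Mean = 20.

20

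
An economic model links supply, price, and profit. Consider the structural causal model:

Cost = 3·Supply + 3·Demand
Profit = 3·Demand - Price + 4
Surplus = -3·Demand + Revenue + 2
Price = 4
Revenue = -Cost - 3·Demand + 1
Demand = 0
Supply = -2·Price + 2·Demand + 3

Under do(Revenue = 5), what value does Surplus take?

7

Under do(Revenue=5), the mechanism Revenue = -Cost - 3·Demand + 1 is discarded; Revenue is fixed at 5.
Surplus = -3·Demand + Revenue + 2  [with Demand=0, Revenue=5]  = 7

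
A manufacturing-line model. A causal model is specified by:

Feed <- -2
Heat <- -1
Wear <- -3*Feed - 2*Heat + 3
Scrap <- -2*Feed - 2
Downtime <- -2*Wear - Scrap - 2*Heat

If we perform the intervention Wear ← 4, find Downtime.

-8

do(Wear=4) replaces the equation Wear <- -3*Feed - 2*Heat + 3 with the constant Wear = 4.
Scrap = -2*Feed - 2  [with Feed=-2]  = 2
Downtime = -2*Wear - Scrap - 2*Heat  [with Wear=4, Scrap=2, Heat=-1]  = -8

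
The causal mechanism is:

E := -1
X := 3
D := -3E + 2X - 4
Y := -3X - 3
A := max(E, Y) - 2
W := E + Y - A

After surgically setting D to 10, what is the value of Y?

The intervention breaks the incoming arrows to D: D := -3E + 2X - 4 no longer applies, and D = 10.
Y is not downstream of the intervention, so its value is determined by the original equations.
Y = -3X - 3  [with X=3]  = -12

-12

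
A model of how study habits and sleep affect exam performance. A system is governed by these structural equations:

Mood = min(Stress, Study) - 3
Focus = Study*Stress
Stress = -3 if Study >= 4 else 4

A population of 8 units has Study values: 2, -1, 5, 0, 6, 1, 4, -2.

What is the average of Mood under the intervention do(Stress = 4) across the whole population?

-1.5

Every unit gets Stress=4 under the intervention. Mood values become -1, -4, 1, -3, 1, -2, 1, -5; E[Mood|do(Stress=4)] = -1.5.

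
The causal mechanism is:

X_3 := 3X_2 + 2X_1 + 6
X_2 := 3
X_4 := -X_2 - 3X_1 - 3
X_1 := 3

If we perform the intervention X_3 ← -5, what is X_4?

-15

The intervention breaks the incoming arrows to X_3: X_3 := 3X_2 + 2X_1 + 6 no longer applies, and X_3 = -5.
X_4 is not downstream of the intervention, so its value is determined by the original equations.
X_4 = -X_2 - 3X_1 - 3  [with X_2=3, X_1=3]  = -15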